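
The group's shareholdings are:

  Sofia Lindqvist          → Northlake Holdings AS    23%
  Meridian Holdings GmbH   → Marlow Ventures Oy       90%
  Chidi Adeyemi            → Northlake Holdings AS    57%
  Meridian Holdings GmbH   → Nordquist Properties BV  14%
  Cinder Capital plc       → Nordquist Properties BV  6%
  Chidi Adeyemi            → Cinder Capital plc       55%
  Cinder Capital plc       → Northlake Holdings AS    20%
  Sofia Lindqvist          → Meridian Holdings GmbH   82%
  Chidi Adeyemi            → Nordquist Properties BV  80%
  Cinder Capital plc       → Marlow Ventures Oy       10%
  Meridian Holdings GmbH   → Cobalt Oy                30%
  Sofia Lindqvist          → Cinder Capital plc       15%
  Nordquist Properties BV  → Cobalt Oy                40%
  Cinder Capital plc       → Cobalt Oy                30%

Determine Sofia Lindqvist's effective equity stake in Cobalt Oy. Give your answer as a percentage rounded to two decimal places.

34.05%

Sofia reaches Cobalt along 4 paths.
Via Meridian: 82% × 30% = 24.6%.
Via Cinder → Nordquist: 15% × 6% × 40% = 0.36%.
Via Meridian → Nordquist: 82% × 14% × 40% = 4.592%.
Via Cinder: 15% × 30% = 4.5%.
Total: 24.6% + 0.36% + 4.592% + 4.5% = 34.052%.
Rounded: 34.05%.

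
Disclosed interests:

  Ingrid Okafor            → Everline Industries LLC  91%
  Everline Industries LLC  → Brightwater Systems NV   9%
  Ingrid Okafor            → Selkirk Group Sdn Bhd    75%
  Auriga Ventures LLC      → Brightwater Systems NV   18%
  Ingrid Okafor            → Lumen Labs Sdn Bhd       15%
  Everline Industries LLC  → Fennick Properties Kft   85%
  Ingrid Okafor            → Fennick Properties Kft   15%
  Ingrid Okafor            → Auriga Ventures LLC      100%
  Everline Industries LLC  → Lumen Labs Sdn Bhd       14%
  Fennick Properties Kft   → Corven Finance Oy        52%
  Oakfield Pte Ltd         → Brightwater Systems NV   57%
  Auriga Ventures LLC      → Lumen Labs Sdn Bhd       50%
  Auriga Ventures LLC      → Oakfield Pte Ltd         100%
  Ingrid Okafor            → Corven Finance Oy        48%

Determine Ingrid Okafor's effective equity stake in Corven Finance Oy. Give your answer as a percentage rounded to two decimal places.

96.02%

Ingrid reaches Corven along 3 paths.
Via Fennick: 15% × 52% = 7.8%.
Via Everline → Fennick: 91% × 85% × 52% = 40.222%.
Direct stake: 48% = 48%.
Total: 7.8% + 40.222% + 48% = 96.022%.
Rounded: 96.02%.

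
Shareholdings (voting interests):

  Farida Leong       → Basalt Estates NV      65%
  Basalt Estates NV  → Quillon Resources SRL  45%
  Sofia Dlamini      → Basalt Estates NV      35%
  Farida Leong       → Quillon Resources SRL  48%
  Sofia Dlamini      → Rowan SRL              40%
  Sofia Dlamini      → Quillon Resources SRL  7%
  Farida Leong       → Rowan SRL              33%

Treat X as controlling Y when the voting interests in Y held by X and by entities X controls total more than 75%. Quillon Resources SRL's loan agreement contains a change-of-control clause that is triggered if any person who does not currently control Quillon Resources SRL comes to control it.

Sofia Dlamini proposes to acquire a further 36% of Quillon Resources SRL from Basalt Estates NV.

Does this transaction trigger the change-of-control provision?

No

The purchase adds only to Sofia's holdings (Basalt's stake shrinks), so Sofia is the only person who could newly come to control Quillon.
Sofia's largest direct stake is 40% in Rowan, which does not meet the threshold, so Sofia controls no company.
In Quillon, Sofia's side holds only 7%, not > 75%.
So before the transaction, Sofia does not control Quillon.
After the purchase, Sofia's direct stake in Quillon rises to 7% + 36% = 43%, and Basalt's stake falls to 9%.
After the transaction, Sofia's side holds 43% of Quillon, not > 75%, so Sofia still does not control Quillon.
No new person acquires control, so the clause is not triggered.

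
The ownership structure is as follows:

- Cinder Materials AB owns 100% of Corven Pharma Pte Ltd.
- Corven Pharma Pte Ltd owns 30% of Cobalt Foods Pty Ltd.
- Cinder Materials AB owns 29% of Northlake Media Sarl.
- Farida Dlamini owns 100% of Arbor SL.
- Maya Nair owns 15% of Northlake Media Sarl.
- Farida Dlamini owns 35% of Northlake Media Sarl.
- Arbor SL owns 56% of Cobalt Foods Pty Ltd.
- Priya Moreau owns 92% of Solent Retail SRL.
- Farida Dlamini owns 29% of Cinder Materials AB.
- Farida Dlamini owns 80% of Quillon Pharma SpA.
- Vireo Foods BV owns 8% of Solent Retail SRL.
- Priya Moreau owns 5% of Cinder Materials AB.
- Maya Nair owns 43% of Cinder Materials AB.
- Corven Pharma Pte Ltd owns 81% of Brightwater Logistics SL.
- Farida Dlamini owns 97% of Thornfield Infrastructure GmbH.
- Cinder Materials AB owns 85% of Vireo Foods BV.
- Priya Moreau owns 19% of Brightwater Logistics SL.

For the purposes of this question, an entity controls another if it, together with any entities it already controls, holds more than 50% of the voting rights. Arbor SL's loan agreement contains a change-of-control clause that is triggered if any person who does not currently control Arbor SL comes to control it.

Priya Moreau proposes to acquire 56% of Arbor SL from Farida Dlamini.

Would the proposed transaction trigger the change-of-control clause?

The purchase adds only to Priya's holdings (Farida's stake shrinks), so Priya is the only person who could newly come to control Arbor.
Priya holds 92% of Solent, so Priya controls Solent.
Neither Priya nor any entity Priya controls holds any voting interest in Arbor.
So before the transaction, Priya does not control Arbor.
After the purchase, Priya holds 56% of Arbor directly, and Farida's stake falls to 44%.
Priya holds 56% of Arbor, so Priya controls Arbor.
Priya did not control Arbor before and does after, so the clause is triggered.

Yes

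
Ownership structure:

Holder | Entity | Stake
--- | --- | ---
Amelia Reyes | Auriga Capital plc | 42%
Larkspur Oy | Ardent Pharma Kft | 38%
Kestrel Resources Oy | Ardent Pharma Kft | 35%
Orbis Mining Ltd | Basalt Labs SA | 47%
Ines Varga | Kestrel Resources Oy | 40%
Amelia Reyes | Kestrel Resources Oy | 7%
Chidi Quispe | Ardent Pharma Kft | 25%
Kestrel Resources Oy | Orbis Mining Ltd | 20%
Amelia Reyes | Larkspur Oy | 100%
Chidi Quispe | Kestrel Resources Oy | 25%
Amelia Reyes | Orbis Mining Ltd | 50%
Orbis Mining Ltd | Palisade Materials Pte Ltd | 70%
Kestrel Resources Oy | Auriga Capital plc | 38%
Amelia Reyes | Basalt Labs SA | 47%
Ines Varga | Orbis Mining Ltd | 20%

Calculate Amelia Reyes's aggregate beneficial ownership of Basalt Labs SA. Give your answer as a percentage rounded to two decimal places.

Amelia reaches Basalt along 3 paths.
Direct stake: 47% = 47%.
Via Orbis: 50% × 47% = 23.5%.
Via Kestrel → Orbis: 7% × 20% × 47% = 0.658%.
Total: 47% + 23.5% + 0.658% = 71.158%.
Rounded: 71.16%.

71.16%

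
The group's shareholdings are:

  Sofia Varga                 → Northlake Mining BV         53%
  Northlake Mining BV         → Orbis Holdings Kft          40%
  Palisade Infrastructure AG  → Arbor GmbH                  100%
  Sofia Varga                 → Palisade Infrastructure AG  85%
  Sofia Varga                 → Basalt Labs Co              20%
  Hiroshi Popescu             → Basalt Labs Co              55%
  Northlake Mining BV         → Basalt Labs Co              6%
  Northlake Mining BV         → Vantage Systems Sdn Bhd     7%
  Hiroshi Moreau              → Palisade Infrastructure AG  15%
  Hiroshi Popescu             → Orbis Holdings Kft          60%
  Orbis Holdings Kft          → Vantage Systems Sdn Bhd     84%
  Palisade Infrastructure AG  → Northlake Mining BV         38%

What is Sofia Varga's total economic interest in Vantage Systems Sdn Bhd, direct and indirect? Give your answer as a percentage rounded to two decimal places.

34.63%

Sofia reaches Vantage along 4 paths.
Via Northlake → Orbis: 53% × 40% × 84% = 17.808%.
Via Palisade → Northlake → Orbis: 85% × 38% × 40% × 84% = 10.8528%.
Via Northlake: 53% × 7% = 3.71%.
Via Palisade → Northlake: 85% × 38% × 7% = 2.261%.
Total: 17.808% + 10.8528% + 3.71% + 2.261% = 34.6318%.
Rounded: 34.63%.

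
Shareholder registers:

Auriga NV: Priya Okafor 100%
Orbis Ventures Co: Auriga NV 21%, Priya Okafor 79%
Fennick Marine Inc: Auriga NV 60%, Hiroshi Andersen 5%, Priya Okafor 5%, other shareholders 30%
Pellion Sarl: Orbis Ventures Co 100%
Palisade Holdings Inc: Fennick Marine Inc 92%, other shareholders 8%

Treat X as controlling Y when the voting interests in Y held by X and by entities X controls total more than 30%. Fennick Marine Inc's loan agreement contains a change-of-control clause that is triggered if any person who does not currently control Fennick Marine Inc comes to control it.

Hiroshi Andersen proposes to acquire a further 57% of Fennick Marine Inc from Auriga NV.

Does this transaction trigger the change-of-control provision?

Yes

The purchase adds only to Hiroshi's holdings (Auriga's stake shrinks), so Hiroshi is the only person who could newly come to control Fennick.
Hiroshi's largest direct stake is 5% in Fennick, which does not meet the threshold, so Hiroshi controls no company.
In Fennick, Hiroshi's side holds only 5%, not > 30%.
So before the transaction, Hiroshi does not control Fennick.
After the purchase, Hiroshi's direct stake in Fennick rises to 5% + 57% = 62%, and Auriga's stake falls to 3%.
Hiroshi holds 62% of Fennick, so Hiroshi controls Fennick.
Hiroshi did not control Fennick before and does after, so the clause is triggered.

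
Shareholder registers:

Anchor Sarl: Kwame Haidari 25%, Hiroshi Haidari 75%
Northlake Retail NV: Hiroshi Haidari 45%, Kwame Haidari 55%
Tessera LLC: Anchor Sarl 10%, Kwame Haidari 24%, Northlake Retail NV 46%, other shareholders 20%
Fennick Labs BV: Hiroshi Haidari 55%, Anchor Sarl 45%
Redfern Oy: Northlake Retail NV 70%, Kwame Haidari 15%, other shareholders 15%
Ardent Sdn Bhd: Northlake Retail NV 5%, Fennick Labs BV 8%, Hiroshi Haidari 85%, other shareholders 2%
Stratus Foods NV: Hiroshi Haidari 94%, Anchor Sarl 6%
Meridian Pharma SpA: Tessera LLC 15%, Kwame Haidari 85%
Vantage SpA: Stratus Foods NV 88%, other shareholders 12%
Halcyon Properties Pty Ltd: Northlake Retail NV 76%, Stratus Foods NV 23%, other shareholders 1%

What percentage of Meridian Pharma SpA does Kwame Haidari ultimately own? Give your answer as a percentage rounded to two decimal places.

Kwame reaches Meridian along 4 paths.
Via Anchor → Tessera: 25% × 10% × 15% = 0.375%.
Via Tessera: 24% × 15% = 3.6%.
Via Northlake → Tessera: 55% × 46% × 15% = 3.795%.
Direct stake: 85% = 85%.
Total: 0.375% + 3.6% + 3.795% + 85% = 92.77%.

92.77%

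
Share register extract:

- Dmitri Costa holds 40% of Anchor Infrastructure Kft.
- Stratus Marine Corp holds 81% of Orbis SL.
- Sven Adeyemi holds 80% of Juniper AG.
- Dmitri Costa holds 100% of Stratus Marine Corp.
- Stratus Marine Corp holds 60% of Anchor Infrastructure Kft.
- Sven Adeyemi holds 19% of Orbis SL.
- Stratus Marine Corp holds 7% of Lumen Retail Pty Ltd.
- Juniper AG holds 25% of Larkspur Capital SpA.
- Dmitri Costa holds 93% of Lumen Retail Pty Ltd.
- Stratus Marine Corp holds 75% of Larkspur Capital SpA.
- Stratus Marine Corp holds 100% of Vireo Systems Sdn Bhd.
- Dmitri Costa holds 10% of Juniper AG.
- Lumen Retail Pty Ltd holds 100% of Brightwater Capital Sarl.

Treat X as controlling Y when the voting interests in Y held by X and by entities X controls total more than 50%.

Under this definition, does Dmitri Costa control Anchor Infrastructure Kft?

Yes

Dmitri holds 100% of Stratus, so Dmitri controls Stratus.
Stratus and Dmitri together hold 60% + 40% = 100% of Anchor, so Dmitri controls Anchor.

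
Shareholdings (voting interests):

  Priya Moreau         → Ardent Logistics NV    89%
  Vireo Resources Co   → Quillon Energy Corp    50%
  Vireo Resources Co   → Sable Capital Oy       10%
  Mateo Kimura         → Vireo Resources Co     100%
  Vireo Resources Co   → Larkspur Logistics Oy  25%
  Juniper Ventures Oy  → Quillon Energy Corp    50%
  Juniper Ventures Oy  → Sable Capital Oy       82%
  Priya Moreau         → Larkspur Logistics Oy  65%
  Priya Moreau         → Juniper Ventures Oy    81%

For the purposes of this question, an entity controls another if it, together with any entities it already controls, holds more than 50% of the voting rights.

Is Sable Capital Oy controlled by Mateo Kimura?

No

Mateo holds 100% of Vireo, so Mateo controls Vireo.
In Sable, Mateo's side holds only 10%, not > 50%.
So Mateo does not control Sable.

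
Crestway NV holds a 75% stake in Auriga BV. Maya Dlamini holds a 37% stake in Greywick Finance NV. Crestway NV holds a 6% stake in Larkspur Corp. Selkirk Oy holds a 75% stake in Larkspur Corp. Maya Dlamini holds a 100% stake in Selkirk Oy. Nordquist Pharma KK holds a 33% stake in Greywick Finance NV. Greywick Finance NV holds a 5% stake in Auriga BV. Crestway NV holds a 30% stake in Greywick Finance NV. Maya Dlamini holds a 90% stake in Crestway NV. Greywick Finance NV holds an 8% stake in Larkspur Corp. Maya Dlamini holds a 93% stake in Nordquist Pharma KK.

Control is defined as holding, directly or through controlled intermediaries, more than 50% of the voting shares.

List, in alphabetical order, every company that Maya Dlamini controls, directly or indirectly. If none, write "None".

Auriga BV, Crestway NV, Greywick Finance NV, Larkspur Corp, Nordquist Pharma KK, Selkirk Oy

Maya holds 90% of Crestway, so Maya controls Crestway.
Maya holds 93% of Nordquist, so Maya controls Nordquist.
Maya holds 100% of Selkirk, so Maya controls Selkirk.
Crestway and Nordquist and Maya together hold 30% + 33% + 37% = 100% of Greywick, so Maya controls Greywick.
Greywick and Crestway and Selkirk together hold 8% + 6% + 75% = 89% of Larkspur, so Maya controls Larkspur.
Greywick and Crestway together hold 5% + 75% = 80% of Auriga, so Maya controls Auriga.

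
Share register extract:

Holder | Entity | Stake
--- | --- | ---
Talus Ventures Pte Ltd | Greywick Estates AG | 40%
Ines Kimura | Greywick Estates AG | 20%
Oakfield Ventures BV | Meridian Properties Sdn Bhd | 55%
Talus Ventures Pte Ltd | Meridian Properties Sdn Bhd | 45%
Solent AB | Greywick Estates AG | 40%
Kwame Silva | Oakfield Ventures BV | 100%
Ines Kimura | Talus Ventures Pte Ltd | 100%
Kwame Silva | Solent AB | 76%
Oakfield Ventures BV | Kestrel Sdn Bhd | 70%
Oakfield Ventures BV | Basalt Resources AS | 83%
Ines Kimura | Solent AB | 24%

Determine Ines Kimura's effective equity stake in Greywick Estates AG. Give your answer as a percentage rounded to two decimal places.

Ines reaches Greywick along 3 paths.
Direct stake: 20% = 20%.
Via Talus: 100% × 40% = 40%.
Via Solent: 24% × 40% = 9.6%.
Total: 20% + 40% + 9.6% = 69.6%.
Rounded: 69.60%.

69.60%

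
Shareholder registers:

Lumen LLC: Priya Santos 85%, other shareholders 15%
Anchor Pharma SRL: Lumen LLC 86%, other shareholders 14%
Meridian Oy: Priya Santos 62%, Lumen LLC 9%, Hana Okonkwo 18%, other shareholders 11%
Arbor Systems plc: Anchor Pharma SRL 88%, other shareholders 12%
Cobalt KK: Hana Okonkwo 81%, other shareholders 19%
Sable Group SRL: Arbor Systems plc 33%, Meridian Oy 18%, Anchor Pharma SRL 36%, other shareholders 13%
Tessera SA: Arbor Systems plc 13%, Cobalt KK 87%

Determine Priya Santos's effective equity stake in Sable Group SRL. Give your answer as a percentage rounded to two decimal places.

60.08%

Priya reaches Sable along 4 paths.
Via Lumen → Anchor → Arbor: 85% × 86% × 88% × 33% = 21.22824%.
Via Meridian: 62% × 18% = 11.16%.
Via Lumen → Meridian: 85% × 9% × 18% = 1.377%.
Via Lumen → Anchor: 85% × 86% × 36% = 26.316%.
Total: 21.22824% + 11.16% + 1.377% + 26.316% = 60.08124%.
Rounded: 60.08%.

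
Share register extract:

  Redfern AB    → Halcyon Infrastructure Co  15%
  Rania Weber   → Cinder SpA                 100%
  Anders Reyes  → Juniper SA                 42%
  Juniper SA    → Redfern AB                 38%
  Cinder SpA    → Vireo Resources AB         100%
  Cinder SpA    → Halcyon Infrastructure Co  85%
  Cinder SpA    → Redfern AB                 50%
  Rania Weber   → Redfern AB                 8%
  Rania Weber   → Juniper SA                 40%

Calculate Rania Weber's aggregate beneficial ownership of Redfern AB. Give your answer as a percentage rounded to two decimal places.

Rania reaches Redfern along 3 paths.
Via Juniper: 40% × 38% = 15.2%.
Via Cinder: 100% × 50% = 50%.
Direct stake: 8% = 8%.
Total: 15.2% + 50% + 8% = 73.2%.
Rounded: 73.20%.

73.20%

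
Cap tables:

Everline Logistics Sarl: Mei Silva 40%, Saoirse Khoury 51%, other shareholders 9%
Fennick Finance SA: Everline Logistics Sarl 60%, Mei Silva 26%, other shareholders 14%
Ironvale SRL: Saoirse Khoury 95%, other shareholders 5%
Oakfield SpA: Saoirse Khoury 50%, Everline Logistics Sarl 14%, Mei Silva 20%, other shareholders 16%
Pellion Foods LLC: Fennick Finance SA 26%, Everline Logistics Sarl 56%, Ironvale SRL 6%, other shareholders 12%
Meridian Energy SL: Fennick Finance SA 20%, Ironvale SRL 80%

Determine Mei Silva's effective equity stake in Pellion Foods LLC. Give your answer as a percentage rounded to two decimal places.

35.40%

Mei reaches Pellion along 3 paths.
Via Everline → Fennick: 40% × 60% × 26% = 6.24%.
Via Fennick: 26% × 26% = 6.76%.
Via Everline: 40% × 56% = 22.4%.
Total: 6.24% + 6.76% + 22.4% = 35.4%.
Rounded: 35.40%.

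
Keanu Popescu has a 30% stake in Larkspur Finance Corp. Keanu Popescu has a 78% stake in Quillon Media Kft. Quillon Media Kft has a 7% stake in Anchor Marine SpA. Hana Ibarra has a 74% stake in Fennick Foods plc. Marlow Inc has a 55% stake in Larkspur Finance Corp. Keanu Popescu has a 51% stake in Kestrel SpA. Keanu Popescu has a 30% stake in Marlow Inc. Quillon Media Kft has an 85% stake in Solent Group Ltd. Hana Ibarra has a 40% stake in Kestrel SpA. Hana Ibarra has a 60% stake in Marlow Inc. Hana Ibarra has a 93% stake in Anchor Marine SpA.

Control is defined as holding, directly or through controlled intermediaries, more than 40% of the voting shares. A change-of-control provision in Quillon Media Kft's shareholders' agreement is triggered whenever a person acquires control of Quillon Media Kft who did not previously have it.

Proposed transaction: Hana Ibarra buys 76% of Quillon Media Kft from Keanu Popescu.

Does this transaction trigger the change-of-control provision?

The purchase adds only to Hana's holdings (Keanu's stake shrinks), so Hana is the only person who could newly come to control Quillon.
Hana holds 60% of Marlow, so Hana controls Marlow.
Hana holds 74% of Fennick, so Hana controls Fennick.
Hana holds 93% of Anchor, so Hana controls Anchor.
Marlow holds 55% of Larkspur, so Hana controls Larkspur.
Neither Hana nor any entity Hana controls holds any voting interest in Quillon.
So before the transaction, Hana does not control Quillon.
After the purchase, Hana holds 76% of Quillon directly, and Keanu's stake falls to 2%.
Hana holds 76% of Quillon, so Hana controls Quillon.
Hana did not control Quillon before and does after, so the clause is triggered.

Yes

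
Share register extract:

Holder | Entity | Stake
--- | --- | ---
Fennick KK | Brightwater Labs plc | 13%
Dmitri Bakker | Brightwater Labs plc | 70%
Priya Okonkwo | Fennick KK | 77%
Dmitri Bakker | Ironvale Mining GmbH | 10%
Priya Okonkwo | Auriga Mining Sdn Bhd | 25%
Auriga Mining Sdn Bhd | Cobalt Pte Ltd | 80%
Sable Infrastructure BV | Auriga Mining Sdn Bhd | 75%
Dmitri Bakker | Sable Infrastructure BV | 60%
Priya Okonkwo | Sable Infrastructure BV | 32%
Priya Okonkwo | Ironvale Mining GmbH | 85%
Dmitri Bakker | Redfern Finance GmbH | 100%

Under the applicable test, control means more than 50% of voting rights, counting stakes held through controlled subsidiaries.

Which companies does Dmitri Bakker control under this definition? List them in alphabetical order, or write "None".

Auriga Mining Sdn Bhd, Brightwater Labs plc, Cobalt Pte Ltd, Redfern Finance GmbH, Sable Infrastructure BV

Dmitri holds 60% of Sable, so Dmitri controls Sable.
Sable holds 75% of Auriga, so Dmitri controls Auriga.
Auriga holds 80% of Cobalt, so Dmitri controls Cobalt.
Dmitri holds 70% of Brightwater, so Dmitri controls Brightwater.
Dmitri holds 100% of Redfern, so Dmitri controls Redfern.
No other company's threshold is met.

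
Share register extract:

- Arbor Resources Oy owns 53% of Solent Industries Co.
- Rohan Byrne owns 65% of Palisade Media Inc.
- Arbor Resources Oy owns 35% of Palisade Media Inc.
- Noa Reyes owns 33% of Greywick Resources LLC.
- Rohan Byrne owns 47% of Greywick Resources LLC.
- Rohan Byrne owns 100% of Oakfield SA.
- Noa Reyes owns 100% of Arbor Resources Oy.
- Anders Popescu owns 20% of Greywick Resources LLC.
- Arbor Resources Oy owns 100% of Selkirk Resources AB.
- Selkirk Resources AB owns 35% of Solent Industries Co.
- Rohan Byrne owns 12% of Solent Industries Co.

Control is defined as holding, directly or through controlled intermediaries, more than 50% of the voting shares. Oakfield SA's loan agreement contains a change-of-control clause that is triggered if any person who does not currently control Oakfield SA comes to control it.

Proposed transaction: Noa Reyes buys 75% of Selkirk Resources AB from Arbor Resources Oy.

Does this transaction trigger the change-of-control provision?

The purchase adds only to Noa's holdings (Arbor's stake shrinks), so Noa is the only person who could newly come to control Oakfield.
Noa holds 100% of Arbor, so Noa controls Arbor.
Arbor holds 100% of Selkirk, so Noa controls Selkirk.
Selkirk and Arbor together hold 35% + 53% = 88% of Solent, so Noa controls Solent.
Neither Noa nor any entity Noa controls holds any voting interest in Oakfield.
So before the transaction, Noa does not control Oakfield.
After the purchase, Noa holds 75% of Selkirk directly, and Arbor's stake falls to 25%.
Arbor and Noa together hold 25% + 75% = 100% of Selkirk, so Noa controls Selkirk.
After the transaction, neither Noa nor any entity Noa controls holds a voting interest in Oakfield, so Noa still does not control it.
No new person acquires control, so the clause is not triggered.

No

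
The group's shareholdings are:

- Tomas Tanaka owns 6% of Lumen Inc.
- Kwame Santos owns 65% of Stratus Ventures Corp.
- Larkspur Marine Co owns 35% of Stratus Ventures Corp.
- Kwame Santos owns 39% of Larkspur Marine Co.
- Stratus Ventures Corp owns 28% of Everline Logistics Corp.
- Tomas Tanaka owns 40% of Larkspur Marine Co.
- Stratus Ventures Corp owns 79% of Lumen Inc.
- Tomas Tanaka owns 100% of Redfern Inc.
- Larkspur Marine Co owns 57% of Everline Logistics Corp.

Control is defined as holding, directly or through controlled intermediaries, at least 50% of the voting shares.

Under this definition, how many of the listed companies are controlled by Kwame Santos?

Kwame holds 65% of Stratus, so Kwame controls Stratus.
Stratus holds 79% of Lumen, so Kwame controls Lumen.
No other company's threshold is met.
Kwame controls 2 companies.

2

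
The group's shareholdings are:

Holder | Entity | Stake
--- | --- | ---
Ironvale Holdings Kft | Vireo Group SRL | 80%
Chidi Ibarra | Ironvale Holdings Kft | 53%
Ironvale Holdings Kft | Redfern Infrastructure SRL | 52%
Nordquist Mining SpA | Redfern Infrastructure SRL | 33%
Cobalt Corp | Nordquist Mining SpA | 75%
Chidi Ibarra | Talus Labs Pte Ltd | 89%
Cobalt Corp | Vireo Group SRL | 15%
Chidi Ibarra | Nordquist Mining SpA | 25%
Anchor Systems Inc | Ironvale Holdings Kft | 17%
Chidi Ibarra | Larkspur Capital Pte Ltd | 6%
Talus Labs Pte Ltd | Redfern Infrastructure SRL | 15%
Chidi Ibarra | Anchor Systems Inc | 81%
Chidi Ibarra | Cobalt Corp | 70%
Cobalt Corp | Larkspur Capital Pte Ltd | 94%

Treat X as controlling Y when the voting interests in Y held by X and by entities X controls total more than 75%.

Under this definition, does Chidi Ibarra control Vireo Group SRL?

Chidi holds 89% of Talus, so Chidi controls Talus.
Chidi holds 81% of Anchor, so Chidi controls Anchor.
Neither Chidi nor any entity Chidi controls holds any voting interest in Vireo.
So Chidi does not control Vireo.

No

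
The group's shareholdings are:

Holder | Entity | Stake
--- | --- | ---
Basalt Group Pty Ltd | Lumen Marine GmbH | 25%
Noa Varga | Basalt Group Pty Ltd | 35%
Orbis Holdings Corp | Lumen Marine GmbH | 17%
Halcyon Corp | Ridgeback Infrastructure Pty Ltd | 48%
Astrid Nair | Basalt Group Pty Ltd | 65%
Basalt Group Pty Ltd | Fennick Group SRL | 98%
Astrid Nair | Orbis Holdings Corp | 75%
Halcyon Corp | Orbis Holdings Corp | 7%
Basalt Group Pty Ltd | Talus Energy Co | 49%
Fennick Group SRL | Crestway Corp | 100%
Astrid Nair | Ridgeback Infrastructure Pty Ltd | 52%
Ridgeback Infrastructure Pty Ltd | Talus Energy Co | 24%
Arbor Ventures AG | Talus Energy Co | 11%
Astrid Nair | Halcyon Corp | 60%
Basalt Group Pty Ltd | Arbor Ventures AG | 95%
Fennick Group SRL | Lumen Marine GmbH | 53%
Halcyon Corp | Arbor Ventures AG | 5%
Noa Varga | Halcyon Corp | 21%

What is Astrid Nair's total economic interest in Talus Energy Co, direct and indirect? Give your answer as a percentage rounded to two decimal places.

58.36%

Astrid reaches Talus along 5 paths.
Via Ridgeback: 52% × 24% = 12.48%.
Via Halcyon → Ridgeback: 60% × 48% × 24% = 6.912%.
Via Basalt: 65% × 49% = 31.85%.
Via Halcyon → Arbor: 60% × 5% × 11% = 0.33%.
Via Basalt → Arbor: 65% × 95% × 11% = 6.7925%.
Total: 12.48% + 6.912% + 31.85% + 0.33% + 6.7925% = 58.3645%.
Rounded: 58.36%.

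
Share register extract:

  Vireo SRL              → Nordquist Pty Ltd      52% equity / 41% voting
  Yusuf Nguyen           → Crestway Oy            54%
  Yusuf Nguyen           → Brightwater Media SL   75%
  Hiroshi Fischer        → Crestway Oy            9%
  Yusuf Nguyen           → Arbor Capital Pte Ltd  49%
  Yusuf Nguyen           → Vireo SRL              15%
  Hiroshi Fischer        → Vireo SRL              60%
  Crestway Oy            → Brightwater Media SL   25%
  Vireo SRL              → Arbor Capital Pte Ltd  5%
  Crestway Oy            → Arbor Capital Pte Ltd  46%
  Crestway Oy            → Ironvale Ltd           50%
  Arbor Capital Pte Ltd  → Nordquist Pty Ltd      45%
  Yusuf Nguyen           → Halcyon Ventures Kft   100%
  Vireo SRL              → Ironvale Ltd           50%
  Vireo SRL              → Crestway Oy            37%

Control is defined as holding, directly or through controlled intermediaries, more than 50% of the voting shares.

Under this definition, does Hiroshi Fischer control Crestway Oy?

Hiroshi holds 60% of Vireo, so Hiroshi controls Vireo.
In Crestway, Hiroshi's side holds only 9% + 37% = 46%, not > 50%.
So Hiroshi does not control Crestway.

No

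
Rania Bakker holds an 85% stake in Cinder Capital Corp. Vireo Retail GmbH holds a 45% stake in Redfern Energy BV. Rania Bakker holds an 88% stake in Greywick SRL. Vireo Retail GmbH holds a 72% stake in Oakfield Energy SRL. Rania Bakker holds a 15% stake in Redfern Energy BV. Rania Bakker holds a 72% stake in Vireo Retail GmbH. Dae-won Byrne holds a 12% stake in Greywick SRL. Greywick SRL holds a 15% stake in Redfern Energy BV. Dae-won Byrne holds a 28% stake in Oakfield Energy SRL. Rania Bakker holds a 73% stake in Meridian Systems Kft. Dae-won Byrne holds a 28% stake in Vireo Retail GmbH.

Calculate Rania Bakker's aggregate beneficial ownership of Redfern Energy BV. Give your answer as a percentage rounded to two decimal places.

60.60%

Rania reaches Redfern along 3 paths.
Direct stake: 15% = 15%.
Via Greywick: 88% × 15% = 13.2%.
Via Vireo: 72% × 45% = 32.4%.
Total: 15% + 13.2% + 32.4% = 60.6%.
Rounded: 60.60%.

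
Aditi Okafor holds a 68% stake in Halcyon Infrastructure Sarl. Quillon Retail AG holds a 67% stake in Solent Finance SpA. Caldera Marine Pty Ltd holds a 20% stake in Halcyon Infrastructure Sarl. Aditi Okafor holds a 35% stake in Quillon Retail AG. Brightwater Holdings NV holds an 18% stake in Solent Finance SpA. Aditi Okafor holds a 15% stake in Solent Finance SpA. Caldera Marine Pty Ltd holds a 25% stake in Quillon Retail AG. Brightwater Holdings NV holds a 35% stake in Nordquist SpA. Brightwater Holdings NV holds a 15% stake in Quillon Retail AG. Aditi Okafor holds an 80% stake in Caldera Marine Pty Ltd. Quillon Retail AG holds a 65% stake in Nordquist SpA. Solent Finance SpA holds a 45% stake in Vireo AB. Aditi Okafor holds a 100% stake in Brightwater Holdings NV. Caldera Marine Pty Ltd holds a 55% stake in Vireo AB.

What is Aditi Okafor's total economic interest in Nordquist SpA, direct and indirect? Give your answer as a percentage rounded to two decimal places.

80.50%

Aditi reaches Nordquist along 4 paths.
Via Caldera → Quillon: 80% × 25% × 65% = 13%.
Via Brightwater → Quillon: 100% × 15% × 65% = 9.75%.
Via Quillon: 35% × 65% = 22.75%.
Via Brightwater: 100% × 35% = 35%.
Total: 13% + 9.75% + 22.75% + 35% = 80.5%.
Rounded: 80.50%.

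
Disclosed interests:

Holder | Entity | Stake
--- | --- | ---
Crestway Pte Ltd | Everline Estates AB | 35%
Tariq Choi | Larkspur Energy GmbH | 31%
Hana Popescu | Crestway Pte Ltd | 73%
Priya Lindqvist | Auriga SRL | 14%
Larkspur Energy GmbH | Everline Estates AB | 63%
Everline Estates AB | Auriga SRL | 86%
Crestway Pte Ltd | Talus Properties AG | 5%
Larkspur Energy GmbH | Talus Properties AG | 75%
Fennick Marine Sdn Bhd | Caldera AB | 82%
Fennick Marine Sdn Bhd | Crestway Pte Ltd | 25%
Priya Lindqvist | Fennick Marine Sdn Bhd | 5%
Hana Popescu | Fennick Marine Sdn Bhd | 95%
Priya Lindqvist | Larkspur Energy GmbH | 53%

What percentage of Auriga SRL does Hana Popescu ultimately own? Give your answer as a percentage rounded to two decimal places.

Hana reaches Auriga along 2 paths.
Via Crestway → Everline: 73% × 35% × 86% = 21.973%.
Via Fennick → Crestway → Everline: 95% × 25% × 35% × 86% = 7.14875%.
Total: 21.973% + 7.14875% = 29.12175%.
Rounded: 29.12%.

29.12%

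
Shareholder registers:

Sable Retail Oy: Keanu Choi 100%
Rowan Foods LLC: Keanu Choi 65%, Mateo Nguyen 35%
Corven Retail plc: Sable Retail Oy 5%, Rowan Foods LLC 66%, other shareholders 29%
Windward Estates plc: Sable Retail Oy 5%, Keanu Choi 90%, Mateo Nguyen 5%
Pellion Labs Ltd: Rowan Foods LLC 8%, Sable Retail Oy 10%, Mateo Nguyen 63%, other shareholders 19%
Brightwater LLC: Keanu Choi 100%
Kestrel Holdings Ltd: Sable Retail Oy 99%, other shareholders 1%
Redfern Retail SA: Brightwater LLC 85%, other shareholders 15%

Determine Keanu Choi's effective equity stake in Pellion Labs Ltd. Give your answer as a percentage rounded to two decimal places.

15.20%

Keanu reaches Pellion along 2 paths.
Via Rowan: 65% × 8% = 5.2%.
Via Sable: 100% × 10% = 10%.
Total: 5.2% + 10% = 15.2%.
Rounded: 15.20%.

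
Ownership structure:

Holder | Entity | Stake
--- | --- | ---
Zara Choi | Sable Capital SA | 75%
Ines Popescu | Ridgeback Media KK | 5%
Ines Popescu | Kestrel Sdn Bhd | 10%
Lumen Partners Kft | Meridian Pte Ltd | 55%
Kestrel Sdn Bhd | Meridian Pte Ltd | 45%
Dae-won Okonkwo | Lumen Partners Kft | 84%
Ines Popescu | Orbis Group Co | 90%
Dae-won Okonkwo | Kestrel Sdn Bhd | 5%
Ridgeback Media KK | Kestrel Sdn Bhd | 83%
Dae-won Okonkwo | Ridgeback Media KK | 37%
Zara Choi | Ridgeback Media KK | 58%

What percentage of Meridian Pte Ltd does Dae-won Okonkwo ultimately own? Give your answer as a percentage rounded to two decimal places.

Dae-won reaches Meridian along 3 paths.
Via Lumen: 84% × 55% = 46.2%.
Via Ridgeback → Kestrel: 37% × 83% × 45% = 13.8195%.
Via Kestrel: 5% × 45% = 2.25%.
Total: 46.2% + 13.8195% + 2.25% = 62.2695%.
Rounded: 62.27%.

62.27%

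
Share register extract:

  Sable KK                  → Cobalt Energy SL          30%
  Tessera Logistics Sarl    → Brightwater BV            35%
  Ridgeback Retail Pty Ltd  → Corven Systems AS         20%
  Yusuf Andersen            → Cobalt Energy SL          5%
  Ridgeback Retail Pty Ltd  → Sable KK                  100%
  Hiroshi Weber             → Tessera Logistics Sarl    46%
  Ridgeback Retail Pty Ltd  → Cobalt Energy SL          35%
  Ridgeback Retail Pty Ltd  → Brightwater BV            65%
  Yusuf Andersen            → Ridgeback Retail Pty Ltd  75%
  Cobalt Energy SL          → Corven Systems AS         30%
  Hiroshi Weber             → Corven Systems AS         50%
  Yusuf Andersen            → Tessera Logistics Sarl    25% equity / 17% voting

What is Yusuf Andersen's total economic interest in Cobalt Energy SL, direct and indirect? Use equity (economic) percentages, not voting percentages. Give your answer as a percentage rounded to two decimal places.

53.75%

Yusuf reaches Cobalt along 3 paths.
Direct stake: 5% = 5%.
Via Ridgeback → Sable: 75% × 100% × 30% = 22.5%.
Via Ridgeback: 75% × 35% = 26.25%.
Total: 5% + 22.5% + 26.25% = 53.75%.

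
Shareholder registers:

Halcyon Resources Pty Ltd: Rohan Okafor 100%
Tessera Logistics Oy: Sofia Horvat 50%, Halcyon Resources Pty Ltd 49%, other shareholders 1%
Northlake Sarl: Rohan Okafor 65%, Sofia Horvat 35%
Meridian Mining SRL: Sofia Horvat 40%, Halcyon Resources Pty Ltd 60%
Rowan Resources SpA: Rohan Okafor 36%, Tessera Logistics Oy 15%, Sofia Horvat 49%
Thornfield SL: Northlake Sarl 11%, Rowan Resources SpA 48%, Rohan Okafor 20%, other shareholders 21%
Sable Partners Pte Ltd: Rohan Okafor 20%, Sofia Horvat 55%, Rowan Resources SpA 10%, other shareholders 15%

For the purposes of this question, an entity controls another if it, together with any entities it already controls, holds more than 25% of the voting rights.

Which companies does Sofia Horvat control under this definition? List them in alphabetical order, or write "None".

Sofia holds 50% of Tessera, so Sofia controls Tessera.
Sofia holds 35% of Northlake, so Sofia controls Northlake.
Sofia holds 40% of Meridian, so Sofia controls Meridian.
Tessera and Sofia together hold 15% + 49% = 64% of Rowan, so Sofia controls Rowan.
Northlake and Rowan together hold 11% + 48% = 59% of Thornfield, so Sofia controls Thornfield.
Sofia and Rowan together hold 55% + 10% = 65% of Sable, so Sofia controls Sable.
No other company's threshold is met.

Meridian Mining SRL, Northlake Sarl, Rowan Resources SpA, Sable Partners Pte Ltd, Tessera Logistics Oy, Thornfield SL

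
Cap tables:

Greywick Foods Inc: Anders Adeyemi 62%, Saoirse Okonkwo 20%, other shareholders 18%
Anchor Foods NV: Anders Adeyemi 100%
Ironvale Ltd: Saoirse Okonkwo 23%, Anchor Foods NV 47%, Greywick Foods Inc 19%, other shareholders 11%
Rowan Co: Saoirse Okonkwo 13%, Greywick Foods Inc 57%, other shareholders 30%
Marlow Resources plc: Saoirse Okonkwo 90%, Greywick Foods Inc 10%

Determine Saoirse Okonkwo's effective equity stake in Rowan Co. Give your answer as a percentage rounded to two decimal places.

Saoirse reaches Rowan along 2 paths.
Direct stake: 13% = 13%.
Via Greywick: 20% × 57% = 11.4%.
Total: 13% + 11.4% = 24.4%.
Rounded: 24.40%.

24.40%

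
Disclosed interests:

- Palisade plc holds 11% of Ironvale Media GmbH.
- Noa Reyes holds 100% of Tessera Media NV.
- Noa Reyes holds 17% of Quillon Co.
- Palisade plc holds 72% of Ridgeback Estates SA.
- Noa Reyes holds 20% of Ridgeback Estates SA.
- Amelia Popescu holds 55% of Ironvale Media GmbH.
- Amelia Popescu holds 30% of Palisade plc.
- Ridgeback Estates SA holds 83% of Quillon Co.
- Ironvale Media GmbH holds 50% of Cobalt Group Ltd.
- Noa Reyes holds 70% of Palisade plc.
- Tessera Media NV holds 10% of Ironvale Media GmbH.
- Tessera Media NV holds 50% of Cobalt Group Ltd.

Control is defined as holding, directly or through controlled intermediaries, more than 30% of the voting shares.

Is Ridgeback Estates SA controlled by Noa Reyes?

Noa holds 70% of Palisade, so Noa controls Palisade.
Palisade and Noa together hold 72% + 20% = 92% of Ridgeback, so Noa controls Ridgeback.

Yes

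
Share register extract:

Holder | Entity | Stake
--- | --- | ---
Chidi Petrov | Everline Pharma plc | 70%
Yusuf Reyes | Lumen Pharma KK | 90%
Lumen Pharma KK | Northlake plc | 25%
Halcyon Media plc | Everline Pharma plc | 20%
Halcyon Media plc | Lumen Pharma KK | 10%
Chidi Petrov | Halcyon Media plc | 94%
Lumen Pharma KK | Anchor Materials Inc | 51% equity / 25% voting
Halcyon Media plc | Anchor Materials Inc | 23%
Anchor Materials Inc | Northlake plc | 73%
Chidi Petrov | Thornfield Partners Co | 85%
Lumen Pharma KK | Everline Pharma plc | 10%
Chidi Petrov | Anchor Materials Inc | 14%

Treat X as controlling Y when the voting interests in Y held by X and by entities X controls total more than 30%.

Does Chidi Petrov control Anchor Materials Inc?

Chidi holds 94% of Halcyon, so Chidi controls Halcyon.
Halcyon and Chidi together hold 23% + 14% = 37% of Anchor, so Chidi controls Anchor.

Yes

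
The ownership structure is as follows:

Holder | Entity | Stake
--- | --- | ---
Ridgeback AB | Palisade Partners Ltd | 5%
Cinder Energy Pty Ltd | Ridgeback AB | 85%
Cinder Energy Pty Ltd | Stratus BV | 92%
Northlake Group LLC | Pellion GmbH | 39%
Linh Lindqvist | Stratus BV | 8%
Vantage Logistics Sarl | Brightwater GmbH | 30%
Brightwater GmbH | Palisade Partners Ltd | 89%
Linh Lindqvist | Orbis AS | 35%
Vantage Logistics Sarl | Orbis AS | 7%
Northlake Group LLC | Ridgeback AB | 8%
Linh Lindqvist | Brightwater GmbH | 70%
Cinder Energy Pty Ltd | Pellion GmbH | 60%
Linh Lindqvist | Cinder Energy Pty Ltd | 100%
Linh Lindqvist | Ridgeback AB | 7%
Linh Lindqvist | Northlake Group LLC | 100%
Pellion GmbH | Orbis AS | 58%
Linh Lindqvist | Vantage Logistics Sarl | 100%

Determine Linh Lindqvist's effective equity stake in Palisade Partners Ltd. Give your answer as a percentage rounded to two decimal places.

Linh reaches Palisade along 5 paths.
Via Cinder → Ridgeback: 100% × 85% × 5% = 4.25%.
Via Northlake → Ridgeback: 100% × 8% × 5% = 0.4%.
Via Ridgeback: 7% × 5% = 0.35%.
Via Brightwater: 70% × 89% = 62.3%.
Via Vantage → Brightwater: 100% × 30% × 89% = 26.7%.
Total: 4.25% + 0.4% + 0.35% + 62.3% + 26.7% = 94%.
Rounded: 94.00%.

94.00%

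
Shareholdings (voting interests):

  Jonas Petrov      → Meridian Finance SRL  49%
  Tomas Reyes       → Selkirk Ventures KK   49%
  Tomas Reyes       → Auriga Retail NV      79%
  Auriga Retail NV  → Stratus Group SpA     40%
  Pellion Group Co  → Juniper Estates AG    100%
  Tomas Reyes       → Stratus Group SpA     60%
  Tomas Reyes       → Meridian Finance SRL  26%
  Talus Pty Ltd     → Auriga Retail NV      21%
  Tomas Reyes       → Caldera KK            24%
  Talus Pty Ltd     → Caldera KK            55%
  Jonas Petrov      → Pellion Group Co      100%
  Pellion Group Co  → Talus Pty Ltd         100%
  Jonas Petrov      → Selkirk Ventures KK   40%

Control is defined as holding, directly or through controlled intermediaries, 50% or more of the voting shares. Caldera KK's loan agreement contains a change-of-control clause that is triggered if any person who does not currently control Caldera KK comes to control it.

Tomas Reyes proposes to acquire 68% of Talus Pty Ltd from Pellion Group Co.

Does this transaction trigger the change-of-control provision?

The purchase adds only to Tomas's holdings (Pellion's stake shrinks), so Tomas is the only person who could newly come to control Caldera.
Tomas holds 79% of Auriga, so Tomas controls Auriga.
Tomas and Auriga together hold 60% + 40% = 100% of Stratus, so Tomas controls Stratus.
In Caldera, Tomas's side holds only 24%, not ≥ 50%.
So before the transaction, Tomas does not control Caldera.
After the purchase, Tomas holds 68% of Talus directly, and Pellion's stake falls to 32%.
Tomas holds 68% of Talus, so Tomas controls Talus.
Talus and Tomas together hold 55% + 24% = 79% of Caldera, so Tomas controls Caldera.
Tomas did not control Caldera before and does after, so the clause is triggered.

Yes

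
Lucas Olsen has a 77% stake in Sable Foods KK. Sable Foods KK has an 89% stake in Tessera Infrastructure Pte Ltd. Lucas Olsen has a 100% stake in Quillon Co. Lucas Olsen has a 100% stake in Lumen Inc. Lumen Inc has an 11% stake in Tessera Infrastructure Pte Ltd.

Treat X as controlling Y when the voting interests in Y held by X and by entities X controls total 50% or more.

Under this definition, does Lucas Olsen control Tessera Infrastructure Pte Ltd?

Lucas holds 100% of Lumen, so Lucas controls Lumen.
Lucas holds 77% of Sable, so Lucas controls Sable.
Sable and Lumen together hold 89% + 11% = 100% of Tessera, so Lucas controls Tessera.

Yes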